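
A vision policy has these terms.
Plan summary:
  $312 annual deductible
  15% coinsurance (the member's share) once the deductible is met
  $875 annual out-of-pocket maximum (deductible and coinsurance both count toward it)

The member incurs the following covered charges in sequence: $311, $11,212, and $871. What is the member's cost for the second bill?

$564

Claim 1 ($311): all of it applies to the deductible. Member owes $311 (running OOP $311).
Claim 2 ($11,212): $1 to deductible, leaving $11,211; 15% of $11,211 = $1,681.65. Claim cost before the cap: $1 + $1,681.65 = $1,682.65. Adding that to $311 gives $1,993.65, past the $875 cap; member pays only $875 − $311 = $564.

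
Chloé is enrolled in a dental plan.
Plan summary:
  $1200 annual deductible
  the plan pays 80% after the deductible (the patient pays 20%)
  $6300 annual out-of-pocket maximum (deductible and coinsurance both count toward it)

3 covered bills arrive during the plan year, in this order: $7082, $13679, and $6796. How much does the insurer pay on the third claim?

$5608.20

#1 ($7082): $1200 to deductible, leaving $5882; patient's 20% is $1176.40. Patient owes $2376.40 (running OOP $2376.40). Insurer: $7082 − $2376.40 = $4705.60.
#2 ($13679): deductible already satisfied, so patient's share is 20% × $13679 = $2735.80. Patient pays $2735.80; OOP now $5112.20. Plan pays $13679 − $2735.80 = $10943.20.
#3 ($6796): deductible met; 20% of $6796 = $1359.20. Adding that to $5112.20 gives $6471.40, past the $6300 cap; patient pays only $6300 − $5112.20 = $1187.80. Insurer: $6796 − $1187.80 = $5608.20.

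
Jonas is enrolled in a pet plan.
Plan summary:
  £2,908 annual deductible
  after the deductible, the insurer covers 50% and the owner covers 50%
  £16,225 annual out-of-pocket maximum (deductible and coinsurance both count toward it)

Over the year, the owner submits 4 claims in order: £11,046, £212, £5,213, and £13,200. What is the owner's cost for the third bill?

£2,606.50

#1 (£11,046): deductible takes £2,908, £8,138 remains; coinsurance £8,138 × 50% = £4,069. Owner owes £6,977 (running OOP £6,977).
#2 (£212): 50% coinsurance on £212 = £106. Owner pays £106; OOP now £7,083.
#3 (£5,213): deductible met; 50% of £5,213 = £2,606.50. Owner pays £2,606.50; OOP now £9,689.50.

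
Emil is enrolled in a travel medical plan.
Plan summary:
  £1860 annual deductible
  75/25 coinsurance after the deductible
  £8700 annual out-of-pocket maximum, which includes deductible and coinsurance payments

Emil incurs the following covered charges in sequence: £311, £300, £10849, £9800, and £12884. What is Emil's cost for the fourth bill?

Bill 1, £311: fully absorbed by the deductible. Traveler owes £311 (running OOP £311).
Bill 2, £300: entire amount goes to the deductible. Traveler pays £300; OOP now £611.
Bill 3, £10849: £1249 finishes the deductible; £9600 goes to coinsurance; traveler's 25% is £2400. Traveler owes £3649 (running OOP £4260).
Bill 4, £9800: 25% coinsurance on £9800 = £2450. Traveler pays £2450; OOP now £6710.

£2450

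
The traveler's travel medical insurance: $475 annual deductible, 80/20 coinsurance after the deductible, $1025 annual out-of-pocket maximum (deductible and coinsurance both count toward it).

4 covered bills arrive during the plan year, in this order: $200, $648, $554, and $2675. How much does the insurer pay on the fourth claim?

#1 ($200): all of it applies to the deductible. Traveler pays $200; OOP now $200. Insurer: $200 − $200 = $0.
#2 ($648): $275 finishes the deductible; $373 goes to coinsurance; 20% of $373 = $74.60. Cost to traveler: $349.60. OOP to date $549.60. Insurer: $648 − $349.60 = $298.40.
#3 ($554): deductible met; 20% of $554 = $110.80. Traveler owes $110.80 (running OOP $660.40). Plan pays $554 − $110.80 = $443.20.
#4 ($2675): deductible met; 20% of $2675 = $535. That would push OOP to $1195.40, over the $1025 cap, so traveler pays $1025 − $660.40 = $364.60. Plan pays $2675 − $364.60 = $2310.40.

$2310.40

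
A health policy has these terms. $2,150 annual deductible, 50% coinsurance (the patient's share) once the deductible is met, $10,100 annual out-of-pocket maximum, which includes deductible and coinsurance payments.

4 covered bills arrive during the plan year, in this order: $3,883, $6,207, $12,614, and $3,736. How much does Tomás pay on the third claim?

Bill 1, $3,883: $2,150 finishes the deductible; $1,733 goes to coinsurance; 50% of $1,733 = $866.50. Patient pays $3,016.50; OOP now $3,016.50.
Bill 2, $6,207: deductible met; 50% of $6,207 = $3,103.50. Cost to patient: $3,103.50. OOP to date $6,120.
Bill 3, $12,614: 50% coinsurance on $12,614 = $6,307. OOP would hit $12,427 > $10,100, so the cap limits the patient to $10,100 − $6,120 = $3,980.

$3,980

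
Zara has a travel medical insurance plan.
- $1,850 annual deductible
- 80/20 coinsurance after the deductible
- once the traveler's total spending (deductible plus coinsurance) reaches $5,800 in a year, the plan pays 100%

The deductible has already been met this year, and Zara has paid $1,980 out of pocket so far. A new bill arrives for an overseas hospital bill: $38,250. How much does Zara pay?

$3,820

The deductible is already satisfied, so the full bill goes to coinsurance.
Traveler's 20% share of $38,250 is $7,650.
Adding $7,650 to the $1,980 already spent would give $9,630, which exceeds the $5,800 cap; the traveler pays just $5,800 − $1,980 = $3,820.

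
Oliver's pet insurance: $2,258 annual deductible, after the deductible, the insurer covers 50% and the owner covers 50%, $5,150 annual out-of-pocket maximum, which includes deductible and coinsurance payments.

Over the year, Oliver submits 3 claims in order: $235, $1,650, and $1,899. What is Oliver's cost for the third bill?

$1,136

Claim 1 — $235: entire amount goes to the deductible. Owner pays $235; OOP now $235.
Claim 2 — $1,650: entire amount goes to the deductible. Cost to owner: $1,650. OOP to date $1,885.
Claim 3 — $1,899: deductible takes $373, $1,526 remains; 50% of $1,526 = $763. Cost to owner: $1,136. OOP to date $3,021.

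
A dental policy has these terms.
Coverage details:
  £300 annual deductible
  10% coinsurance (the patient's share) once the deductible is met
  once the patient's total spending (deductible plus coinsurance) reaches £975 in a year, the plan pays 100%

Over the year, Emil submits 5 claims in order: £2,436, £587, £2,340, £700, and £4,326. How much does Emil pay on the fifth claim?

Bill 1, £2,436: deductible takes £300, £2,136 remains; coinsurance £2,136 × 10% = £213.60. Patient owes £513.60 (running OOP £513.60).
Bill 2, £587: 10% coinsurance on £587 = £58.70. Patient pays £58.70; OOP now £572.30.
Bill 3, £2,340: deductible already satisfied, so patient's share is 10% × £2,340 = £234. Patient pays £234; OOP now £806.30.
Bill 4, £700: deductible met; 10% of £700 = £70. Patient owes £70 (running OOP £876.30).
Bill 5, £4,326: 10% coinsurance on £4,326 = £432.60. That would push OOP to £1,308.90, over the £975 cap, so patient pays £975 − £876.30 = £98.70.

£98.70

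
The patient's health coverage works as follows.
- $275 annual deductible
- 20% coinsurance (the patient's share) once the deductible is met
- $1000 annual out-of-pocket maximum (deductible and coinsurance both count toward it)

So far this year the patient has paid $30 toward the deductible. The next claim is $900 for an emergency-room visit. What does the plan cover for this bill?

$30 of the $275 deductible is already met, leaving $245.
The remaining $655 (= $900 − $245) moves to coinsurance.
Patient's 20% share of $655 is $131.
That puts the patient's cost at $245 + $131 = $376 before any cap.
Total out-of-pocket so far would be $30 + $376 = $406, below the $1000 cap — no reduction.
The insurer covers the remainder: $900 − $376 = $524.

$524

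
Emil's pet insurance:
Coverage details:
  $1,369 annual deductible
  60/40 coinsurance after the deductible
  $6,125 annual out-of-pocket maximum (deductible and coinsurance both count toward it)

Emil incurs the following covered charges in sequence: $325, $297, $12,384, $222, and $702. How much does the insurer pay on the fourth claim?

Claim 1 ($325): all of it applies to the deductible. Owner pays $325; OOP now $325. Plan pays $325 − $325 = $0.
Claim 2 ($297): entire amount goes to the deductible. Owner owes $297 (running OOP $622). Insurer: $297 − $297 = $0.
Claim 3 ($12,384): $747 to deductible, leaving $11,637; coinsurance $11,637 × 40% = $4,654.80. Cost to owner: $5,401.80. OOP to date $6,023.80. Plan pays $12,384 − $5,401.80 = $6,982.20.
Claim 4 ($222): 40% coinsurance on $222 = $88.80. Owner pays $88.80; OOP now $6,112.60. Insurer: $222 − $88.80 = $133.20.

$133.20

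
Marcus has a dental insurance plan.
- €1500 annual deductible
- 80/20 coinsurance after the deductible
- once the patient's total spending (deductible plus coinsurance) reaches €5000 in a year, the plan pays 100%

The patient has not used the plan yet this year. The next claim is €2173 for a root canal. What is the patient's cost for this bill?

€1634.60

Nothing has been paid toward the €1500 deductible, so the first €1500 of this charge is applied there.
The remaining €673 (= €2173 − €1500) moves to coinsurance.
Coinsurance: €673 × 20% = €134.60.
So the patient owes €1500 + €134.60 = €1634.60 before any cap.
Year-to-date out-of-pocket becomes €0 + €1634.60 = €1634.60, still under the €5000 maximum, so no cap applies.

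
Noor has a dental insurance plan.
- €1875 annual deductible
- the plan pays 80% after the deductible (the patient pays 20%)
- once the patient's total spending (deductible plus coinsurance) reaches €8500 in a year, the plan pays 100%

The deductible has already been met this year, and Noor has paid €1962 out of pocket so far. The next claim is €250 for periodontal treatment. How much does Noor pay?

With the deductible met, the entire €250 is subject to coinsurance.
Coinsurance: €250 × 20% = €50.
Cumulative spending €1962 + €50 = €2012 stays under the €8500 maximum.

€50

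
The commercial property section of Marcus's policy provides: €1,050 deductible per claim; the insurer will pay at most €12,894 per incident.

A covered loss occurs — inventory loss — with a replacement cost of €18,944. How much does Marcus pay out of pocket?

Subtract the deductible: €18,944 − €1,050 = €17,894.
The €12,894 per-incident cap binds; insurer pays €12,894.
The business bears the rest of the original loss: €18,944 − €12,894 = €6,050.

€6,050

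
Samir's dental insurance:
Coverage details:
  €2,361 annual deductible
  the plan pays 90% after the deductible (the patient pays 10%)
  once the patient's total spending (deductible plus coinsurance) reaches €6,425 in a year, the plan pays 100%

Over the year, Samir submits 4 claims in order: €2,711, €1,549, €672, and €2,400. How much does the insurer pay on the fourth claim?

Claim 1 — €2,711: €2,361 to deductible, leaving €350; 10% of €350 = €35. Cost to patient: €2,396. OOP to date €2,396. Plan pays €2,711 − €2,396 = €315.
Claim 2 — €1,549: deductible met; 10% of €1,549 = €154.90. Cost to patient: €154.90. OOP to date €2,550.90. Insurer: €1,549 − €154.90 = €1,394.10.
Claim 3 — €672: deductible met; 10% of €672 = €67.20. Cost to patient: €67.20. OOP to date €2,618.10. Plan pays €672 − €67.20 = €604.80.
Claim 4 — €2,400: deductible already satisfied, so patient's share is 10% × €2,400 = €240. Patient owes €240 (running OOP €2,858.10). Plan pays €2,400 − €240 = €2,160.

€2,160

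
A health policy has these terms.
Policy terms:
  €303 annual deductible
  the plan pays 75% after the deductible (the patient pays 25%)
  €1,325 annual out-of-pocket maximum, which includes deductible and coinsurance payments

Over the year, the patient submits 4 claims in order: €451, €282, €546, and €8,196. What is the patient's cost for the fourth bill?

Bill 1, €451: deductible takes €303, €148 remains; coinsurance €148 × 25% = €37. Patient owes €340 (running OOP €340).
Bill 2, €282: 25% coinsurance on €282 = €70.50. Cost to patient: €70.50. OOP to date €410.50.
Bill 3, €546: deductible already satisfied, so patient's share is 25% × €546 = €136.50. Patient pays €136.50; OOP now €547.
Bill 4, €8,196: 25% coinsurance on €8,196 = €2,049. That would push OOP to €2,596, over the €1,325 cap, so patient pays €1,325 − €547 = €778.

€778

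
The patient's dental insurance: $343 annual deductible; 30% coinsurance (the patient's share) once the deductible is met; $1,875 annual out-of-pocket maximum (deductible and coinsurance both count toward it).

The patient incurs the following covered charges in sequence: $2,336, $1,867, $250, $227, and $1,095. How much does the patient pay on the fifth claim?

Claim 1 ($2,336): deductible takes $343, $1,993 remains; coinsurance $1,993 × 30% = $597.90. Patient owes $940.90 (running OOP $940.90).
Claim 2 ($1,867): 30% coinsurance on $1,867 = $560.10. Patient pays $560.10; OOP now $1,501.
Claim 3 ($250): 30% coinsurance on $250 = $75. Cost to patient: $75. OOP to date $1,576.
Claim 4 ($227): deductible already satisfied, so patient's share is 30% × $227 = $68.10. Patient pays $68.10; OOP now $1,644.10.
Claim 5 ($1,095): deductible met; 30% of $1,095 = $328.50. OOP would hit $1,972.60 > $1,875, so the cap limits the patient to $1,875 − $1,644.10 = $230.90.

$230.90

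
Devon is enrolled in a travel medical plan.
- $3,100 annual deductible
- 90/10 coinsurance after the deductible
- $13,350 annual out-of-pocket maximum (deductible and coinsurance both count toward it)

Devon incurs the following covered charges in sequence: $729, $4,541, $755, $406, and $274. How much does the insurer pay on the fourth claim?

Claim 1 ($729): entire amount goes to the deductible. Cost to traveler: $729. OOP to date $729. Plan pays $729 − $729 = $0.
Claim 2 ($4,541): $2,371 to deductible, leaving $2,170; 10% of $2,170 = $217. Traveler pays $2,588; OOP now $3,317. Plan pays $4,541 − $2,588 = $1,953.
Claim 3 ($755): deductible met; 10% of $755 = $75.50. Traveler owes $75.50 (running OOP $3,392.50). Insurer: $755 − $75.50 = $679.50.
Claim 4 ($406): deductible already satisfied, so traveler's share is 10% × $406 = $40.60. Traveler owes $40.60 (running OOP $3,433.10). Plan pays $406 − $40.60 = $365.40.

$365.40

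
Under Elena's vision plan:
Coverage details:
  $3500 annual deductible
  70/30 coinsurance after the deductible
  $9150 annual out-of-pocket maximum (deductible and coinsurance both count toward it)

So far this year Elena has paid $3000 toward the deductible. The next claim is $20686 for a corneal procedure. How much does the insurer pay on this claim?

Deductible still to meet: $3500 − $3000 = $500.
After the $500 deductible portion, $20686 − $500 = $20186 is subject to coinsurance.
Coinsurance: $20186 × 30% = $6055.80.
That puts the member's cost at $500 + $6055.80 = $6555.80 before any cap.
Year-to-date out-of-pocket would reach $3000 + $6555.80 = $9555.80, above the $9150 maximum, so the member pays only $9150 − $3000 = $6150.
The insurer covers the remainder: $20686 − $6150 = $14536.

$14536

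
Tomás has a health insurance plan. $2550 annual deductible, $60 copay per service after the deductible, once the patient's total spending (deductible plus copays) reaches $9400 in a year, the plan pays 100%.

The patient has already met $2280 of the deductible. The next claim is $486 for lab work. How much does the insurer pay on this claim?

$2280 of the $2550 deductible is already met, leaving $270.
That leaves $486 − $270 = $216 for the copay.
Copay on this service: $60.
Patient responsibility before any cap: $270 + $60 = $330.
Year-to-date out-of-pocket becomes $2280 + $330 = $2610, still under the $9400 maximum, so no cap applies.
The insurer covers the remainder: $486 − $330 = $156.

$156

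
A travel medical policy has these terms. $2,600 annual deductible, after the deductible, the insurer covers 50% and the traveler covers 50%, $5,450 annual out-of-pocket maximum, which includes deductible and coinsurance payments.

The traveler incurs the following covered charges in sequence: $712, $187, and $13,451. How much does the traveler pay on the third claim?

$4,551

Claim 1 ($712): fully absorbed by the deductible. Cost to traveler: $712. OOP to date $712.
Claim 2 ($187): all of it applies to the deductible. Traveler owes $187 (running OOP $899).
Claim 3 ($13,451): $1,701 finishes the deductible; $11,750 goes to coinsurance; 50% of $11,750 = $5,875. Deductible plus coinsurance: $1,701 + $5,875 = $7,576. OOP would hit $8,475 > $5,450, so the cap limits the traveler to $5,450 − $899 = $4,551.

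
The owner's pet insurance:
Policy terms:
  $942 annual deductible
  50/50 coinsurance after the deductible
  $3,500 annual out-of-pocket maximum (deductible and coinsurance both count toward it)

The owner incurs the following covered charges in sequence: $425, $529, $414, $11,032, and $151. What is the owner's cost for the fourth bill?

Claim 1 — $425: fully absorbed by the deductible. Owner owes $425 (running OOP $425).
Claim 2 — $529: $517 finishes the deductible; $12 goes to coinsurance; owner's 50% is $6. Owner pays $523; OOP now $948.
Claim 3 — $414: deductible met; 50% of $414 = $207. Owner pays $207; OOP now $1,155.
Claim 4 — $11,032: deductible already satisfied, so owner's share is 50% × $11,032 = $5,516. That would push OOP to $6,671, over the $3,500 cap, so owner pays $3,500 − $1,155 = $2,345.

$2,345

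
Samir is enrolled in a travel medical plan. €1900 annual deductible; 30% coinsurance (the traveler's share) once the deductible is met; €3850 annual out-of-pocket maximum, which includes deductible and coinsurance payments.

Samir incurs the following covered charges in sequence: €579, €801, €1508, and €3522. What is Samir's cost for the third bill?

Claim 1 (€579): all of it applies to the deductible. Traveler owes €579 (running OOP €579).
Claim 2 (€801): fully absorbed by the deductible. Traveler owes €801 (running OOP €1380).
Claim 3 (€1508): €520 finishes the deductible; €988 goes to coinsurance; traveler's 30% is €296.40. Traveler owes €816.40 (running OOP €2196.40).

€816.40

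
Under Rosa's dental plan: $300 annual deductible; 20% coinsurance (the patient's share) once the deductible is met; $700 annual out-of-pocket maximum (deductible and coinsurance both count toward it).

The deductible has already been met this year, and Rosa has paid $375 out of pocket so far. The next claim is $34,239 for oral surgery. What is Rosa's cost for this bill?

$325

With the deductible met, the entire $34,239 is subject to coinsurance.
20% of $34,239 = $6,847.80 falls to the patient.
Adding $6,847.80 to the $375 already spent would give $7,222.80, which exceeds the $700 cap; the patient pays just $700 − $375 = $325.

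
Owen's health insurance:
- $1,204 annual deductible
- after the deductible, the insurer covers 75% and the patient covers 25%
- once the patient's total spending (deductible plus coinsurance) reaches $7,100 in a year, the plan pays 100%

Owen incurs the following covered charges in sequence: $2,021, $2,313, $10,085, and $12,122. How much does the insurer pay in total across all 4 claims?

$19,441

Claim 1 — $2,021: $1,204 finishes the deductible; $817 goes to coinsurance; patient's 25% is $204.25. Cost to patient: $1,408.25. OOP to date $1,408.25. Insurer: $2,021 − $1,408.25 = $612.75.
Claim 2 — $2,313: deductible met; 25% of $2,313 = $578.25. Cost to patient: $578.25. OOP to date $1,986.50. Insurer: $2,313 − $578.25 = $1,734.75.
Claim 3 — $10,085: 25% coinsurance on $10,085 = $2,521.25. Cost to patient: $2,521.25. OOP to date $4,507.75. Insurer: $10,085 − $2,521.25 = $7,563.75.
Claim 4 — $12,122: deductible already satisfied, so patient's share is 25% × $12,122 = $3,030.50. That would push OOP to $7,538.25, over the $7,100 cap, so patient pays $7,100 − $4,507.75 = $2,592.25. Insurer: $12,122 − $2,592.25 = $9,529.75.
Insurer total = bills − patient's total = $26,541 − $7,100 = $19,441.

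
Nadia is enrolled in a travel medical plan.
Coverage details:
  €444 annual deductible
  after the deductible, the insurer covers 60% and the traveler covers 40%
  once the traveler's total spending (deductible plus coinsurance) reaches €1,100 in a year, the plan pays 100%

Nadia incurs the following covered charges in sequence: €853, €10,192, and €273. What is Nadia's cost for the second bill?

€492.40

Claim 1 (€853): €444 finishes the deductible; €409 goes to coinsurance; coinsurance €409 × 40% = €163.60. Traveler pays €607.60; OOP now €607.60.
Claim 2 (€10,192): deductible already satisfied, so traveler's share is 40% × €10,192 = €4,076.80. Adding that to €607.60 gives €4,684.40, past the €1,100 cap; traveler pays only €1,100 − €607.60 = €492.40.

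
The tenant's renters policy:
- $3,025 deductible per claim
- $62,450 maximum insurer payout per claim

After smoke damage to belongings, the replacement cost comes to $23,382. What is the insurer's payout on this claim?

$20,357

Less the $3,025 deductible: $23,382 − $3,025 = $20,357.
That's under the $62,450 cap, so the insurer reimburses the full $20,357.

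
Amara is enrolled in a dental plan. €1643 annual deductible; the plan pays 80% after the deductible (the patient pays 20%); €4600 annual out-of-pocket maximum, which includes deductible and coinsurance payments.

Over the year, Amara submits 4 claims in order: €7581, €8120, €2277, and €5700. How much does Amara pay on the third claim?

Claim 1 — €7581: €1643 to deductible, leaving €5938; coinsurance €5938 × 20% = €1187.60. Patient owes €2830.60 (running OOP €2830.60).
Claim 2 — €8120: 20% coinsurance on €8120 = €1624. Patient pays €1624; OOP now €4454.60.
Claim 3 — €2277: deductible already satisfied, so patient's share is 20% × €2277 = €455.40. OOP would hit €4910 > €4600, so the cap limits the patient to €4600 − €4454.60 = €145.40.

€145.40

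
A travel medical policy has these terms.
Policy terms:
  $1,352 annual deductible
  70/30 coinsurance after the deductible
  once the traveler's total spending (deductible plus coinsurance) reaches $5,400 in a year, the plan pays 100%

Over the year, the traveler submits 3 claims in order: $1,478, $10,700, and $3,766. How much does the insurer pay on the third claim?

Bill 1, $1,478: $1,352 finishes the deductible; $126 goes to coinsurance; coinsurance $126 × 30% = $37.80. Traveler owes $1,389.80 (running OOP $1,389.80). Plan pays $1,478 − $1,389.80 = $88.20.
Bill 2, $10,700: deductible already satisfied, so traveler's share is 30% × $10,700 = $3,210. Traveler pays $3,210; OOP now $4,599.80. Insurer: $10,700 − $3,210 = $7,490.
Bill 3, $3,766: deductible already satisfied, so traveler's share is 30% × $3,766 = $1,129.80. OOP would hit $5,729.60 > $5,400, so the cap limits the traveler to $5,400 − $4,599.80 = $800.20. Insurer: $3,766 − $800.20 = $2,965.80.

$2,965.80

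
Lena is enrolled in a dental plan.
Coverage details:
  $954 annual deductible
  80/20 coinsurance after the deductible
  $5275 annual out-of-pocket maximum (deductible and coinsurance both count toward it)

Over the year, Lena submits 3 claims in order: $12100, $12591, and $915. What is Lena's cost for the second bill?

$2091.80

#1 ($12100): $954 finishes the deductible; $11146 goes to coinsurance; patient's 20% is $2229.20. Cost to patient: $3183.20. OOP to date $3183.20.
#2 ($12591): deductible already satisfied, so patient's share is 20% × $12591 = $2518.20. OOP would hit $5701.40 > $5275, so the cap limits the patient to $5275 − $3183.20 = $2091.80.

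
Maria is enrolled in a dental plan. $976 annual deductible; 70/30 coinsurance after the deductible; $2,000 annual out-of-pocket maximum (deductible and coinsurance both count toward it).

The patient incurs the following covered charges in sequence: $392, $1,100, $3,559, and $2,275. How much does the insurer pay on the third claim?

$2,689.80

Claim 1 — $392: entire amount goes to the deductible. Patient owes $392 (running OOP $392). Plan pays $392 − $392 = $0.
Claim 2 — $1,100: $584 to deductible, leaving $516; coinsurance $516 × 30% = $154.80. Patient pays $738.80; OOP now $1,130.80. Insurer: $1,100 − $738.80 = $361.20.
Claim 3 — $3,559: 30% coinsurance on $3,559 = $1,067.70. Adding that to $1,130.80 gives $2,198.50, past the $2,000 cap; patient pays only $2,000 − $1,130.80 = $869.20. Insurer: $3,559 − $869.20 = $2,689.80.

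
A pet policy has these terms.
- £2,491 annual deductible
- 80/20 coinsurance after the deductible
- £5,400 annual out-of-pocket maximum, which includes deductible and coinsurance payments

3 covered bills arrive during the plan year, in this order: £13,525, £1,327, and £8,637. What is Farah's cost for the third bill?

Claim 1 (£13,525): £2,491 finishes the deductible; £11,034 goes to coinsurance; 20% of £11,034 = £2,206.80. Owner pays £4,697.80; OOP now £4,697.80.
Claim 2 (£1,327): deductible met; 20% of £1,327 = £265.40. Owner owes £265.40 (running OOP £4,963.20).
Claim 3 (£8,637): 20% coinsurance on £8,637 = £1,727.40. That would push OOP to £6,690.60, over the £5,400 cap, so owner pays £5,400 − £4,963.20 = £436.80.

£436.80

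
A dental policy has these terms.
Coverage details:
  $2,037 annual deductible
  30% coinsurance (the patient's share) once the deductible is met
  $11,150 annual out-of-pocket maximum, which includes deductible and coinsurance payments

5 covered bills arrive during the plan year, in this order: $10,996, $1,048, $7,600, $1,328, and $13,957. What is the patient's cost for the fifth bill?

Bill 1, $10,996: deductible takes $2,037, $8,959 remains; 30% of $8,959 = $2,687.70. Patient owes $4,724.70 (running OOP $4,724.70).
Bill 2, $1,048: 30% coinsurance on $1,048 = $314.40. Patient owes $314.40 (running OOP $5,039.10).
Bill 3, $7,600: deductible already satisfied, so patient's share is 30% × $7,600 = $2,280. Patient pays $2,280; OOP now $7,319.10.
Bill 4, $1,328: deductible met; 30% of $1,328 = $398.40. Patient pays $398.40; OOP now $7,717.50.
Bill 5, $13,957: 30% coinsurance on $13,957 = $4,187.10. Adding that to $7,717.50 gives $11,904.60, past the $11,150 cap; patient pays only $11,150 − $7,717.50 = $3,432.50.

$3,432.50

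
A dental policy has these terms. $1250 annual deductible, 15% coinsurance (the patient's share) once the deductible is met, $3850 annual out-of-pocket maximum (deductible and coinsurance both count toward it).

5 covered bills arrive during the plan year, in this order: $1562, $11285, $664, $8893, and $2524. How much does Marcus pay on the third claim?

$99.60

#1 ($1562): $1250 finishes the deductible; $312 goes to coinsurance; patient's 15% is $46.80. Cost to patient: $1296.80. OOP to date $1296.80.
#2 ($11285): deductible already satisfied, so patient's share is 15% × $11285 = $1692.75. Patient pays $1692.75; OOP now $2989.55.
#3 ($664): deductible met; 15% of $664 = $99.60. Cost to patient: $99.60. OOP to date $3089.15.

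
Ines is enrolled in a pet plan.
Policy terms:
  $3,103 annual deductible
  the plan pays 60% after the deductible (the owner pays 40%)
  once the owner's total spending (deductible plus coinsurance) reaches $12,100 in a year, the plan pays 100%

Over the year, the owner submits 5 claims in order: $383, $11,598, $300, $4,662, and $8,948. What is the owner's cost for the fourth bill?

$1,864.80

#1 ($383): entire amount goes to the deductible. Owner pays $383; OOP now $383.
#2 ($11,598): $2,720 to deductible, leaving $8,878; coinsurance $8,878 × 40% = $3,551.20. Owner owes $6,271.20 (running OOP $6,654.20).
#3 ($300): deductible met; 40% of $300 = $120. Owner pays $120; OOP now $6,774.20.
#4 ($4,662): deductible already satisfied, so owner's share is 40% × $4,662 = $1,864.80. Owner pays $1,864.80; OOP now $8,639.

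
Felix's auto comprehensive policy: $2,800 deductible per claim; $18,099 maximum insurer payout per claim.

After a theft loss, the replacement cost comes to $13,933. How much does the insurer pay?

$11,133

Less the $2,800 deductible: $13,933 − $2,800 = $11,133.
That's under the $18,099 cap, so the insurer reimburses the full $11,133.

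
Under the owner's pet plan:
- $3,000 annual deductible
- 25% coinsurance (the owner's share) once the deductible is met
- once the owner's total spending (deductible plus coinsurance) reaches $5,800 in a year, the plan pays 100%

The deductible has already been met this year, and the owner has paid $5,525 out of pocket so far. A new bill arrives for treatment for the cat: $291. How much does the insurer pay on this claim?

$218.25

With the deductible met, the entire $291 is subject to coinsurance.
Coinsurance: $291 × 25% = $72.75.
Total out-of-pocket so far would be $5,525 + $72.75 = $5,597.75, below the $5,800 cap — no reduction.
The insurer covers the remainder: $291 − $72.75 = $218.25.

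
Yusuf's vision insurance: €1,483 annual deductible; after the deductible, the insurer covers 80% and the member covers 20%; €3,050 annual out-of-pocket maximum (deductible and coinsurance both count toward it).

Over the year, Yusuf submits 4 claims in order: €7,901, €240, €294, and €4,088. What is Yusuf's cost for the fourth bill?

#1 (€7,901): €1,483 finishes the deductible; €6,418 goes to coinsurance; 20% of €6,418 = €1,283.60. Member pays €2,766.60; OOP now €2,766.60.
#2 (€240): deductible already satisfied, so member's share is 20% × €240 = €48. Cost to member: €48. OOP to date €2,814.60.
#3 (€294): deductible already satisfied, so member's share is 20% × €294 = €58.80. Cost to member: €58.80. OOP to date €2,873.40.
#4 (€4,088): 20% coinsurance on €4,088 = €817.60. OOP would hit €3,691 > €3,050, so the cap limits the member to €3,050 − €2,873.40 = €176.60.

€176.60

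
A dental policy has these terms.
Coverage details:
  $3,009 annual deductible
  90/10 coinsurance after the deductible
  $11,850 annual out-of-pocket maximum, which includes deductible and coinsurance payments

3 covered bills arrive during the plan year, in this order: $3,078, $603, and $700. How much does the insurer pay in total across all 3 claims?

$1,234.80

#1 ($3,078): $3,009 to deductible, leaving $69; coinsurance $69 × 10% = $6.90. Cost to patient: $3,015.90. OOP to date $3,015.90. Insurer: $3,078 − $3,015.90 = $62.10.
#2 ($603): deductible already satisfied, so patient's share is 10% × $603 = $60.30. Patient pays $60.30; OOP now $3,076.20. Insurer: $603 − $60.30 = $542.70.
#3 ($700): 10% coinsurance on $700 = $70. Cost to patient: $70. OOP to date $3,146.20. Plan pays $700 − $70 = $630.
Insurer total: $62.10 + $542.70 + $630 = $1,234.80.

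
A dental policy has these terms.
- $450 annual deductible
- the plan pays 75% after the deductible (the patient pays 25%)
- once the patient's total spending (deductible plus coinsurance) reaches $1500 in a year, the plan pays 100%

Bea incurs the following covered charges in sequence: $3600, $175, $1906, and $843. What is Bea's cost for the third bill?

$218.75

#1 ($3600): deductible takes $450, $3150 remains; coinsurance $3150 × 25% = $787.50. Patient owes $1237.50 (running OOP $1237.50).
#2 ($175): deductible already satisfied, so patient's share is 25% × $175 = $43.75. Patient pays $43.75; OOP now $1281.25.
#3 ($1906): deductible met; 25% of $1906 = $476.50. OOP would hit $1757.75 > $1500, so the cap limits the patient to $1500 − $1281.25 = $218.75.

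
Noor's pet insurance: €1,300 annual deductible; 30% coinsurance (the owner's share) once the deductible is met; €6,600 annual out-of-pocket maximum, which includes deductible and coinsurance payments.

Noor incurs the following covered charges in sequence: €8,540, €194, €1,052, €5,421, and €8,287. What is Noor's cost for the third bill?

€315.60

#1 (€8,540): €1,300 finishes the deductible; €7,240 goes to coinsurance; 30% of €7,240 = €2,172. Owner owes €3,472 (running OOP €3,472).
#2 (€194): deductible met; 30% of €194 = €58.20. Cost to owner: €58.20. OOP to date €3,530.20.
#3 (€1,052): deductible already satisfied, so owner's share is 30% × €1,052 = €315.60. Owner pays €315.60; OOP now €3,845.80.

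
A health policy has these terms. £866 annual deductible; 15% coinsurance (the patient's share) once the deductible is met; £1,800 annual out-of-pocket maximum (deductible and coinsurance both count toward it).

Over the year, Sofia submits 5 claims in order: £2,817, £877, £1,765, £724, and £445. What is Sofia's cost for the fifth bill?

£66.75

Bill 1, £2,817: £866 to deductible, leaving £1,951; patient's 15% is £292.65. Patient pays £1,158.65; OOP now £1,158.65.
Bill 2, £877: deductible met; 15% of £877 = £131.55. Cost to patient: £131.55. OOP to date £1,290.20.
Bill 3, £1,765: 15% coinsurance on £1,765 = £264.75. Cost to patient: £264.75. OOP to date £1,554.95.
Bill 4, £724: 15% coinsurance on £724 = £108.60. Cost to patient: £108.60. OOP to date £1,663.55.
Bill 5, £445: deductible met; 15% of £445 = £66.75. Cost to patient: £66.75. OOP to date £1,730.30.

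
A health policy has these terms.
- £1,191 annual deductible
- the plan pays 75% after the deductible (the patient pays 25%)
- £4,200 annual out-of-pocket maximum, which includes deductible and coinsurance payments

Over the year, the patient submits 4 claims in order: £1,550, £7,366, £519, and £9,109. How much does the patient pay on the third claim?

Bill 1, £1,550: deductible takes £1,191, £359 remains; 25% of £359 = £89.75. Patient pays £1,280.75; OOP now £1,280.75.
Bill 2, £7,366: 25% coinsurance on £7,366 = £1,841.50. Patient owes £1,841.50 (running OOP £3,122.25).
Bill 3, £519: 25% coinsurance on £519 = £129.75. Cost to patient: £129.75. OOP to date £3,252.

£129.75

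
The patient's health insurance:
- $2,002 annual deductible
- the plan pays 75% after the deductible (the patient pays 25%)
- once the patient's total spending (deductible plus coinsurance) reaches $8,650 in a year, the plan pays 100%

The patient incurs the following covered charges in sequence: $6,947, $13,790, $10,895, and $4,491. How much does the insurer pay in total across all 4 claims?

$27,473

Claim 1 ($6,947): $2,002 finishes the deductible; $4,945 goes to coinsurance; 25% of $4,945 = $1,236.25. Patient pays $3,238.25; OOP now $3,238.25. Insurer: $6,947 − $3,238.25 = $3,708.75.
Claim 2 ($13,790): deductible already satisfied, so patient's share is 25% × $13,790 = $3,447.50. Cost to patient: $3,447.50. OOP to date $6,685.75. Plan pays $13,790 − $3,447.50 = $10,342.50.
Claim 3 ($10,895): 25% coinsurance on $10,895 = $2,723.75. That would push OOP to $9,409.50, over the $8,650 cap, so patient pays $8,650 − $6,685.75 = $1,964.25. Insurer: $10,895 − $1,964.25 = $8,930.75.
Claim 4 ($4,491): 25% coinsurance on $4,491 = $1,122.75. OOP would hit $9,772.75 > $8,650, so the cap limits the patient to $8,650 − $8,650 = $0. Insurer: $4,491 − $0 = $4,491.
Insurer total: $3,708.75 + $10,342.50 + $8,930.75 + $4,491 = $27,473.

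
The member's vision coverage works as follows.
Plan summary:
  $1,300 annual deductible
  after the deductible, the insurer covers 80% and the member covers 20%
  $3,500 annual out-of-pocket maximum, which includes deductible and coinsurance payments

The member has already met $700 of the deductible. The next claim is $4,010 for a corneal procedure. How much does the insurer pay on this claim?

Remaining deductible: $1,300 − $700 = $600.
That leaves $4,010 − $600 = $3,410 for coinsurance.
Coinsurance: $3,410 × 20% = $682.
That puts the member's cost at $600 + $682 = $1,282 before any cap.
Cumulative spending $700 + $1,282 = $1,982 stays under the $3,500 maximum.
The plan picks up $4,010 − $1,282 = $2,728.

$2,728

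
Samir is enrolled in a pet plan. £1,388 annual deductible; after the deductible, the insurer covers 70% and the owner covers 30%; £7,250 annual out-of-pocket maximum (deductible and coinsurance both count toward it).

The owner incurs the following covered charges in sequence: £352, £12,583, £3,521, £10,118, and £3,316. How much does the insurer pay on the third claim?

Claim 1 (£352): all of it applies to the deductible. Owner pays £352; OOP now £352. Plan pays £352 − £352 = £0.
Claim 2 (£12,583): £1,036 finishes the deductible; £11,547 goes to coinsurance; coinsurance £11,547 × 30% = £3,464.10. Owner owes £4,500.10 (running OOP £4,852.10). Plan pays £12,583 − £4,500.10 = £8,082.90.
Claim 3 (£3,521): deductible met; 30% of £3,521 = £1,056.30. Owner owes £1,056.30 (running OOP £5,908.40). Insurer: £3,521 − £1,056.30 = £2,464.70.

£2,464.70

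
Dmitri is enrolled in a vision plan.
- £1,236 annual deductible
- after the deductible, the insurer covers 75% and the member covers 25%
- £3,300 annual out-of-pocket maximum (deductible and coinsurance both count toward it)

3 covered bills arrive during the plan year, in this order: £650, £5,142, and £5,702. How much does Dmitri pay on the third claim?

£925

Claim 1 (£650): all of it applies to the deductible. Cost to member: £650. OOP to date £650.
Claim 2 (£5,142): deductible takes £586, £4,556 remains; 25% of £4,556 = £1,139. Member owes £1,725 (running OOP £2,375).
Claim 3 (£5,702): 25% coinsurance on £5,702 = £1,425.50. OOP would hit £3,800.50 > £3,300, so the cap limits the member to £3,300 − £2,375 = £925.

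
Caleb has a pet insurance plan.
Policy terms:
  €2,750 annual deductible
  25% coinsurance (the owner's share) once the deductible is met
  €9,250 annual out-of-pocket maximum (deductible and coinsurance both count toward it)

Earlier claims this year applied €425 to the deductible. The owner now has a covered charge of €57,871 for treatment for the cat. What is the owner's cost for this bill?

€8,825

Deductible still to meet: €2,750 − €425 = €2,325.
That leaves €57,871 − €2,325 = €55,546 for coinsurance.
25% of €55,546 = €13,886.50 falls to the owner.
That puts the owner's cost at €2,325 + €13,886.50 = €16,211.50 before any cap.
Adding €16,211.50 to the €425 already spent would give €16,636.50, which exceeds the €9,250 cap; the owner pays just €9,250 − €425 = €8,825.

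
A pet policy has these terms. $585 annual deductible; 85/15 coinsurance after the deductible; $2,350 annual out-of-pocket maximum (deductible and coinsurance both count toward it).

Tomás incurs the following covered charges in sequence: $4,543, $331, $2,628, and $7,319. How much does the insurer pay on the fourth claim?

Bill 1, $4,543: $585 finishes the deductible; $3,958 goes to coinsurance; coinsurance $3,958 × 15% = $593.70. Owner owes $1,178.70 (running OOP $1,178.70). Insurer: $4,543 − $1,178.70 = $3,364.30.
Bill 2, $331: 15% coinsurance on $331 = $49.65. Cost to owner: $49.65. OOP to date $1,228.35. Insurer: $331 − $49.65 = $281.35.
Bill 3, $2,628: deductible already satisfied, so owner's share is 15% × $2,628 = $394.20. Cost to owner: $394.20. OOP to date $1,622.55. Insurer: $2,628 − $394.20 = $2,233.80.
Bill 4, $7,319: 15% coinsurance on $7,319 = $1,097.85. Adding that to $1,622.55 gives $2,720.40, past the $2,350 cap; owner pays only $2,350 − $1,622.55 = $727.45. Plan pays $7,319 − $727.45 = $6,591.55.

$6,591.55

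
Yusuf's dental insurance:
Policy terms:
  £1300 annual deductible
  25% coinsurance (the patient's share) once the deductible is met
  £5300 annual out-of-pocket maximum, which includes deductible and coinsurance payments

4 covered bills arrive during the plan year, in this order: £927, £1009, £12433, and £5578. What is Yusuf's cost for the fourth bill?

£732.75

#1 (£927): fully absorbed by the deductible. Cost to patient: £927. OOP to date £927.
#2 (£1009): deductible takes £373, £636 remains; patient's 25% is £159. Patient owes £532 (running OOP £1459).
#3 (£12433): 25% coinsurance on £12433 = £3108.25. Cost to patient: £3108.25. OOP to date £4567.25.
#4 (£5578): deductible met; 25% of £5578 = £1394.50. That would push OOP to £5961.75, over the £5300 cap, so patient pays £5300 − £4567.25 = £732.75.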